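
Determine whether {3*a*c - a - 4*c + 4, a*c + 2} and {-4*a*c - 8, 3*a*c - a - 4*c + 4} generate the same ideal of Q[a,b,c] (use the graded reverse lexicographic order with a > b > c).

Yes, the ideals are equal.

For a fixed monomial order, each ideal has a unique reduced Gröbner basis; comparing bases decides equality.
Buchberger on the first generating set:
f_1 = 3*a*c - a - 4*c + 4, LT = a*c.
f_2 = a*c + 2, LT = a*c.

S(f_1,f_2): lcm = a*c. S = -1/3*a - 4/3*c - 2/3.
  leading term a: no divisor's leading term divides it; move -1/3*a to the remainder.
  leading term c: no divisor's leading term divides it; move -4/3*c to the remainder.
  leading term 1: no divisor's leading term divides it; move -2/3 to the remainder.
  remainder -1/3*a - 4/3*c - 2/3 ≠ 0; add g_3 = -1/3*a - 4/3*c - 2/3 to the basis.

S(f_1,g_3): lcm = a*c. S = -4*c**2 - 1/3*a - 10/3*c + 4/3.
  leading term c**2: no divisor's leading term divides it; move -4*c**2 to the remainder.
  leading term a: subtract (1)·g_3 from -1/3*a - 10/3*c + 4/3 → -2*c + 2
  leading term c: no divisor's leading term divides it; move -2*c to the remainder.
  leading term 1: no divisor's leading term divides it; move 2 to the remainder.
  remainder -4*c**2 - 2*c + 2 ≠ 0; add g_4 = -4*c**2 - 2*c + 2 to the basis.

The other S-polynomials (S(f_2,g_3), S(f_1,g_4), S(f_2,g_4), S(g_3,g_4)) all reduce to 0 modulo the current basis, so we have a Gröbner basis.
Inter-reduce: drop elements whose leading term is divisible by another's, tail-reduce, and make monic.
Reduced Gröbner basis: {c**2 + 1/2*c - 1/2, a + 4*c + 2}.

Buchberger on the second generating set:
h_1 = -4*a*c - 8, LT = a*c.
h_2 = 3*a*c - a - 4*c + 4, LT = a*c.

S(h_1,h_2): lcm = a*c. S = 1/3*a + 4/3*c + 2/3.
  leading term a: no divisor's leading term divides it; move 1/3*a to the remainder.
  leading term c: no divisor's leading term divides it; move 4/3*c to the remainder.
  leading term 1: no divisor's leading term divides it; move 2/3 to the remainder.
  remainder 1/3*a + 4/3*c + 2/3 ≠ 0; add k_3 = 1/3*a + 4/3*c + 2/3 to the basis.

S(h_1,k_3): lcm = a*c. S = -4*c**2 - 2*c + 2.
  leading term c**2: no divisor's leading term divides it; move -4*c**2 to the remainder.
  leading term c: no divisor's leading term divides it; move -2*c to the remainder.
  leading term 1: no divisor's leading term divides it; move 2 to the remainder.
  remainder -4*c**2 - 2*c + 2 ≠ 0; add k_4 = -4*c**2 - 2*c + 2 to the basis.

The other S-polynomials (S(h_2,k_3), S(h_1,k_4), S(h_2,k_4), S(k_3,k_4)) all reduce to 0 modulo the current basis, so we have a Gröbner basis.
Inter-reduce: drop elements whose leading term is divisible by another's, tail-reduce, and make monic.
Reduced Gröbner basis: {c**2 + 1/2*c - 1/2, a + 4*c + 2}.

The two bases agree; hence the ideals are identical.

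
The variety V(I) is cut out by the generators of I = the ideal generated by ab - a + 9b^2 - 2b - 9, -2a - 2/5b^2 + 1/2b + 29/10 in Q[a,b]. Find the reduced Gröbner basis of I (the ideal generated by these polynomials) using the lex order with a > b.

f_1 = ab - a + 9b^2 - 2b - 9, LT = ab.
f_2 = -2a - 2/5b^2 + 1/2b + 29/10, LT = a.

S(f_1,f_2): lcm = ab. S = -a - 1/5b^3 + 37/4b^2 - 11/20b - 9.
  leading term a: subtract (1/2)·f_2 from -a - 1/5b^3 + 37/4b^2 - 11/20b - 9 → -1/5b^3 + 189/20b^2 - 4/5b - 209/20
  leading term b^3: no divisor's leading term divides it; move -1/5b^3 to the remainder.
  leading term b^2: no divisor's leading term divides it; move 189/20b^2 to the remainder.
  leading term b: no divisor's leading term divides it; move -4/5b to the remainder.
  leading term 1: no divisor's leading term divides it; move -209/20 to the remainder.
  remainder -1/5b^3 + 189/20b^2 - 4/5b - 209/20 ≠ 0; add g_3 = -1/5b^3 + 189/20b^2 - 4/5b - 209/20 to the basis.

The other S-polynomials (S(f_1,g_3), S(f_2,g_3)) all reduce to 0 modulo the current basis, so we have a Gröbner basis.
Inter-reduce: drop elements whose leading term is divisible by another's, tail-reduce, and make monic.

G = {a + 1/5b^2 - 1/4b - 29/20, b^3 - 189/4b^2 + 4b + 209/4}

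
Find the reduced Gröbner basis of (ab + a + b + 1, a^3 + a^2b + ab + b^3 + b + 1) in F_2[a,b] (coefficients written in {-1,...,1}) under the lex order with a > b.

This is the nonlinear analogue of row-reducing a linear system.

f_1 = ab + a + b + 1, LT = ab.
f_2 = a^3 + a^2b + ab + b^3 + b + 1, LT = a^3.

S(f_1,f_2): lcm = a^3b. S = a^3 + a^2b^2 + a^2b + a^2 + ab^2 + b^4 + b^2 + b.
  leading term a^3: subtract (1)·f_2 from a^3 + a^2b^2 + a^2b + a^2 + ab^2 + b^4 + b^2 + b → a^2b^2 + a^2 + ab^2 + ab + b^4 + b^3 + b^2 + 1
  leading term a^2b^2: subtract (ab)·f_1 from a^2b^2 + a^2 + ab^2 + ab + b^4 + b^3 + b^2 + 1 → a^2b + a^2 + b^4 + b^3 + b^2 + 1
  leading term a^2b: subtract (a)·f_1 from a^2b + a^2 + b^4 + b^3 + b^2 + 1 → ab + a + b^4 + b^3 + b^2 + 1
  leading term ab: subtract (1)·f_1 from ab + a + b^4 + b^3 + b^2 + 1 → b^4 + b^3 + b^2 + b
  leading term b^4: no divisor's leading term divides it; move b^4 to the remainder.
  leading term b^3: no divisor's leading term divides it; move b^3 to the remainder.
  leading term b^2: no divisor's leading term divides it; move b^2 to the remainder.
  leading term b: no divisor's leading term divides it; move b to the remainder.
  remainder b^4 + b^3 + b^2 + b ≠ 0; add g_3 = b^4 + b^3 + b^2 + b to the basis.

The other S-polynomials (S(f_1,g_3), S(f_2,g_3)) all reduce to 0 modulo the current basis, so we have a Gröbner basis.

G = {a^3 + a^2 + a + b^3 + b + 1, ab + a + b + 1, b^4 + b^3 + b^2 + b}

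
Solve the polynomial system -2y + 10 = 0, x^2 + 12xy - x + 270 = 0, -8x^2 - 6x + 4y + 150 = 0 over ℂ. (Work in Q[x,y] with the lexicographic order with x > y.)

Compute a lex Gröbner basis by Buchberger's algorithm.
f_1 = -2y + 10, LT = y.
f_2 = x^2 + 12xy - x + 270, LT = x^2.
f_3 = -8x^2 - 6x + 4y + 150, LT = x^2.

S(f_2,f_3): lcm = x^2. S = 12xy - 7/4x + 1/2y + 1155/4.
  leading term xy: subtract (-6x)·f_1 from 12xy - 7/4x + 1/2y + 1155/4 → 233/4x + 1/2y + 1155/4
  leading term x: no divisor's leading term divides it; move 233/4x to the remainder.
  leading term y: subtract (-1/4)·f_1 from 1/2y + 1155/4 → 1165/4
  leading term 1: no divisor's leading term divides it; move 1165/4 to the remainder.
  remainder 233/4x + 1165/4 ≠ 0; add h_4 = 233/4x + 1165/4 to the basis.

The other S-polynomials (S(f_1,f_2), S(f_1,f_3), S(f_1,h_4), S(f_2,h_4), S(f_3,h_4)) all reduce to 0 modulo the current basis, so we have a Gröbner basis.
Inter-reduce: drop elements whose leading term is divisible by another's, tail-reduce, and make monic.
Reduced Gröbner basis: {x + 5, y - 5}.

From the last basis element, y - 5 = 0, so y takes values in {5}. Each choice, substituted upward through the basis, yields the corresponding point(s) of the solution set.
  y = 5: the earlier basis element becomes x + 5 = 0, giving x = -5 — point (-5, 5).
Each listed point satisfies every original equation (direct substitution).
A lex Gröbner basis triangularizes the system, enabling back-substitution.

{(-5, 5)}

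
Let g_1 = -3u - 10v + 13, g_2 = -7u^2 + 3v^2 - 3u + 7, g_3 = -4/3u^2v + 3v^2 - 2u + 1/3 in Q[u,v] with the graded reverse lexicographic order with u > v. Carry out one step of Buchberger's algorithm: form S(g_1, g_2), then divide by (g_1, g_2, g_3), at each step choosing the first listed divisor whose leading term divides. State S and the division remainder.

lcm(LM(g_1), LM(g_2)) = u^2.
S = (lcm/LT(g_1))·g_1 − (lcm/LT(g_2))·g_2 = 10/3uv + 3/7v^2 - 100/21u + 1.
Reduce S modulo (g_1, g_2, g_3) in that order:
  leading term uv: subtract (-10/9v)·g_1 from 10/3uv + 3/7v^2 - 100/21u + 1 → -673/63v^2 - 100/21u + 130/9v + 1
  leading term v^2: no divisor's leading term divides it; move -673/63v^2 to the remainder.
  leading term u: subtract (100/63)·g_1 from -100/21u + 130/9v + 1 → 1910/63v - 1237/63
  leading term v: no divisor's leading term divides it; move 1910/63v to the remainder.
  leading term 1: no divisor's leading term divides it; move -1237/63 to the remainder.
The remainder -673/63v^2 + 1910/63v - 1237/63 is nonzero, so it would be added as the next basis element.

S(g_1, g_2) = 10/3uv + 3/7v^2 - 100/21u + 1; remainder on division = -673/63v^2 + 1910/63v - 1237/63.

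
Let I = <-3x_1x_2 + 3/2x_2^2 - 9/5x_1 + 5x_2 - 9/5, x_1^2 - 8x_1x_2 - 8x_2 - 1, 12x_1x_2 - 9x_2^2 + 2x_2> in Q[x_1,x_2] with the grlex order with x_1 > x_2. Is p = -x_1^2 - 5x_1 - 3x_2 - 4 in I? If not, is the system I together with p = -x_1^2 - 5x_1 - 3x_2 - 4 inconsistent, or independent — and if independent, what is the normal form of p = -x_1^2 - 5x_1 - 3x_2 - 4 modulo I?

-x_1^2 - 5x_1 - 3x_2 - 4 lies in I (it reduces to 0).

First compute the reduced Gröbner basis of I by Buchberger's algorithm.
f_1 = -3x_1x_2 + 3/2x_2^2 - 9/5x_1 + 5x_2 - 9/5, LT = x_1x_2.
f_2 = x_1^2 - 8x_1x_2 - 8x_2 - 1, LT = x_1^2.
f_3 = 12x_1x_2 - 9x_2^2 + 2x_2, LT = x_1x_2.

S(f_1,f_2): lcm = x_1^2x_2. S = 15/2x_1x_2^2 + 3/5x_1^2 - 5/3x_1x_2 + 8x_2^2 + 3/5x_1 + x_2.
  reduce S modulo (f_1, f_2, f_3):
  remainder 15/4x_2^3 + 1189/60x_2^2 + 71/50x_1 - 44/45x_2 + 71/50 ≠ 0; add h_4 = 15/4x_2^3 + 1189/60x_2^2 + 71/50x_1 - 44/45x_2 + 71/50 to the basis.

S(f_1,f_3): lcm = x_1x_2. S = 1/4x_2^2 + 3/5x_1 - 11/6x_2 + 3/5.
  reduce S modulo (f_1, f_2, f_3, h_4):
  remainder 1/4x_2^2 + 3/5x_1 - 11/6x_2 + 3/5 ≠ 0; add h_5 = 1/4x_2^2 + 3/5x_1 - 11/6x_2 + 3/5 to the basis.

S(f_2,f_3): lcm = x_1^2x_2. S = -29/4x_1x_2^2 - 1/6x_1x_2 - 8x_2^2 - x_2.
  reduce S modulo (f_1, f_2, f_3, h_4, h_5):
  remainder -983/250x_1 + 24187/1350x_2 - 983/250 ≠ 0; add h_6 = -983/250x_1 + 24187/1350x_2 - 983/250 to the basis.

S(f_3,h_4): lcm = x_1x_2^3. S = -3/4x_2^4 - 1189/225x_1x_2^2 + 1/6x_2^3 - 142/375x_1^2 + 176/675x_1x_2 - 142/375x_1.
  reduce S modulo (f_1, f_2, f_3, h_4, h_5, h_6):
  remainder 7339472/132705x_2 ≠ 0; add h_7 = 7339472/132705x_2 to the basis.

The other S-polynomials (S(f_1,h_4), S(f_2,h_4), S(f_1,h_5), S(f_2,h_5), S(f_3,h_5), S(h_4,h_5), S(f_1,h_6), S(f_2,h_6), S(f_3,h_6), S(h_4,h_6), S(h_5,h_6), S(f_1,h_7), S(f_2,h_7), S(f_3,h_7), S(h_4,h_7), S(h_5,h_7), S(h_6,h_7)) all reduce to 0 modulo the current basis, so we have a Gröbner basis.
Inter-reduce: drop elements whose leading term is divisible by another's, tail-reduce, and make monic.
Reduced Gröbner basis: {x_1 + 1, x_2}.
Label its elements g_1 = x_1 + 1, g_2 = x_2.

Reduce p = -x_1^2 - 5x_1 - 3x_2 - 4 modulo G:
  leading term x_1^2: subtract (-x_1)·g_1 from -x_1^2 - 5x_1 - 3x_2 - 4 → -4x_1 - 3x_2 - 4
  leading term x_1: subtract (-4)·g_1 from -4x_1 - 3x_2 - 4 → -3x_2
  leading term x_2: subtract (-3)·g_2 from -3x_2 → 0
  normal form = 0.
Since the normal form is 0, p ∈ I.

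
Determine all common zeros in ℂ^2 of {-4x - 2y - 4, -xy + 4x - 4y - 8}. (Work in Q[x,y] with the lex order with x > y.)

{(0, -2), (-7, 12)}

Compute a lex Gröbner basis by Buchberger's algorithm.
f_1 = -4x - 2y - 4, LT = x.
f_2 = -xy + 4x - 4y - 8, LT = xy.

S(f_1,f_2): lcm = xy. S = 4x + 1/2y^2 - 3y - 8.
  leading term x: subtract (-1)·f_1 from 4x + 1/2y^2 - 3y - 8 → 1/2y^2 - 5y - 12
  leading term y^2: no divisor's leading term divides it; move 1/2y^2 to the remainder.
  leading term y: no divisor's leading term divides it; move -5y to the remainder.
  leading term 1: no divisor's leading term divides it; move -12 to the remainder.
  remainder 1/2y^2 - 5y - 12 ≠ 0; add h_3 = 1/2y^2 - 5y - 12 to the basis.

S(f_1,h_3): leading monomials are coprime, so the S-polynomial reduces to 0 (Buchberger's first criterion).
S(f_2,h_3): lcm = xy^2. S = 6xy + 24x + 4y^2 + 8y.
  leading term xy: subtract (-3/2y)·f_1 from 6xy + 24x + 4y^2 + 8y → 24x + y^2 + 2y
  leading term x: subtract (-6)·f_1 from 24x + y^2 + 2y → y^2 - 10y - 24
  leading term y^2: subtract (2)·h_3 from y^2 - 10y - 24 → 0
  remainder 0.

Every S-polynomial of the final basis reduces to 0, so we have a Gröbner basis.
Inter-reduce: drop elements whose leading term is divisible by another's, tail-reduce, and make monic.
Reduced Gröbner basis: {x + 1/2y + 1, y^2 - 10y - 24}.

From the last basis element, y^2 - 10y - 24 = 0, so y takes values in {-2, 12}. Each choice, substituted upward through the basis, yields the corresponding point(s) of the solution set.
  y = -2: the earlier basis element becomes x = 0, giving x = 0 — point (0, -2).
  y = 12: the earlier basis element becomes x + 7 = 0, giving x = -7 — point (-7, 12).
Substituting each solution back into the original system confirms all equations vanish.
Zero-dimensionality of the ideal guarantees finitely many solutions over ℂ.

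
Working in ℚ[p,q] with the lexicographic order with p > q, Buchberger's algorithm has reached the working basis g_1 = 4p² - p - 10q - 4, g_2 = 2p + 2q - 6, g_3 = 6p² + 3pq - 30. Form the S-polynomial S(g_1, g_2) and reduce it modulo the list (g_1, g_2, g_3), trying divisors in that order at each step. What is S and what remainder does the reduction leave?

S(g_1, g_2) = -pq + 11/4p - 5/2q - 1; remainder on division = q² - 33/4q + 29/4.

lcm(LM(g_1), LM(g_2)) = p².
S = (lcm/LT(g_1))·g_1 − (lcm/LT(g_2))·g_2 = -pq + 11/4p - 5/2q - 1.
Reduce S modulo (g_1, g_2, g_3) in that order:
  leading term pq: subtract (-½q)·g_2 from -pq + 11/4p - 5/2q - 1 → 11/4p + q² - 11/2q - 1
  leading term p: subtract (11/8)·g_2 from 11/4p + q² - 11/2q - 1 → q² - 33/4q + 29/4
  leading term q²: no divisor's leading term divides it; move q² to the remainder.
  leading term q: no divisor's leading term divides it; move -33/4q to the remainder.
  leading term 1: no divisor's leading term divides it; move 29/4 to the remainder.
The remainder q² - 33/4q + 29/4 is nonzero, so it would be added as the next basis element.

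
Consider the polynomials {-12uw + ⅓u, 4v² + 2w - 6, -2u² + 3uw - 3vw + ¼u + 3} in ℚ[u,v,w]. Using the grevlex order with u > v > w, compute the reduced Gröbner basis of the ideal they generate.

f_1 = -12uw + ⅓u, LT = uw.
f_2 = 4v² + 2w - 6, LT = v².
f_3 = -2u² + 3uw - 3vw + ¼u + 3, LT = u².

S(f_1,f_3): lcm = u²w. S = 3/2uw² - 3/2vw² - 1/36u² + ⅛uw + 3/2w.
  leading term uw²: subtract (-⅛w)·f_1 from 3/2uw² - 3/2vw² - 1/36u² + ⅛uw + 3/2w → -3/2vw² - 1/36u² + ⅙uw + 3/2w
  leading term vw²: no divisor's leading term divides it; move -3/2vw² to the remainder.
  leading term u²: subtract (1/72)·f_3 from -1/36u² + ⅙uw + 3/2w → ⅛uw + 1/24vw - 1/288u + 3/2w - 1/24
  leading term uw: subtract (-1/96)·f_1 from ⅛uw + 1/24vw - 1/288u + 3/2w - 1/24 → 1/24vw + 3/2w - 1/24
  leading term vw: no divisor's leading term divides it; move 1/24vw to the remainder.
  leading term w: no divisor's leading term divides it; move 3/2w to the remainder.
  leading term 1: no divisor's leading term divides it; move -1/24 to the remainder.
  remainder -3/2vw² + 1/24vw + 3/2w - 1/24 ≠ 0; add g_4 = -3/2vw² + 1/24vw + 3/2w - 1/24 to the basis.

S(f_2,g_4): lcm = v²w². S = 1/36v²w + ½w³ + vw - 3/2w² - 1/36v.
  leading term v²w: subtract (1/144w)·f_2 from 1/36v²w + ½w³ + vw - 3/2w² - 1/36v → ½w³ + vw - 109/72w² - 1/36v + 1/24w
  leading term w³: no divisor's leading term divides it; move ½w³ to the remainder.
  leading term vw: no divisor's leading term divides it; move vw to the remainder.
  leading term w²: no divisor's leading term divides it; move -109/72w² to the remainder.
  leading term v: no divisor's leading term divides it; move -1/36v to the remainder.
  leading term w: no divisor's leading term divides it; move 1/24w to the remainder.
  remainder ½w³ + vw - 109/72w² - 1/36v + 1/24w ≠ 0; add g_5 = ½w³ + vw - 109/72w² - 1/36v + 1/24w to the basis.

The other S-polynomials (S(f_1,f_2), S(f_2,f_3), S(f_1,g_4), S(f_3,g_4), S(f_1,g_5), S(f_2,g_5), S(f_3,g_5), S(g_4,g_5)) all reduce to 0 modulo the current basis, so we have a Gröbner basis.

G = {vw² - 1/36vw - w + 1/36, w³ + 2vw - 109/36w² - 1/18v + 1/12w, u² + 3/2vw - ⅙u - 3/2, v² + ½w - 3/2, uw - 1/36u}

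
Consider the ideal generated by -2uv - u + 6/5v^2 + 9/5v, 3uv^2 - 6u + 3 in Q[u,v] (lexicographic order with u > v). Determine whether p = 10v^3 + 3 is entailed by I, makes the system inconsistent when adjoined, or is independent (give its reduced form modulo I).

Adjoining 10v^3 + 3 makes the ideal the whole ring: the system is inconsistent.

First compute the reduced Gröbner basis of I by Buchberger's algorithm.
f_1 = -2uv - u + 6/5v^2 + 9/5v, LT = uv.
f_2 = 3uv^2 - 6u + 3, LT = uv^2.

S(f_1,f_2): lcm = uv^2. S = 1/2uv + 2u - 3/5v^3 - 9/10v^2 - 1.
  reduce S modulo (f_1, f_2):
  remainder 7/4u - 3/5v^3 - 3/5v^2 + 9/20v - 1 ≠ 0; add h_3 = 7/4u - 3/5v^3 - 3/5v^2 + 9/20v - 1 to the basis.

S(f_1,h_3): lcm = uv. S = 1/2u + 12/35v^4 + 12/35v^3 - 6/7v^2 - 23/70v.
  reduce S modulo (f_1, f_2, h_3):
  remainder 12/35v^4 + 18/35v^3 - 24/35v^2 - 16/35v + 2/7 ≠ 0; add h_4 = 12/35v^4 + 18/35v^3 - 24/35v^2 - 16/35v + 2/7 to the basis.

The other S-polynomials (S(f_2,h_3), S(f_1,h_4), S(f_2,h_4), S(h_3,h_4)) all reduce to 0 modulo the current basis, so we have a Gröbner basis.
Inter-reduce: drop elements whose leading term is divisible by another's, tail-reduce, and make monic.
Reduced Gröbner basis: {u - 12/35v^3 - 12/35v^2 + 9/35v - 4/7, v^4 + 3/2v^3 - 2v^2 - 4/3v + 5/6}.
Label its elements g_1 = u - 12/35v^3 - 12/35v^2 + 9/35v - 4/7, g_2 = v^4 + 3/2v^3 - 2v^2 - 4/3v + 5/6.

Reduce p = 10v^3 + 3 modulo G:
  leading term v^3: no divisor's leading term divides it; move 10v^3 to the remainder.
  leading term 1: no divisor's leading term divides it; move 3 to the remainder.
  normal form = 10v^3 + 3.
The normal form is nonzero, so p ∉ I. Since p minus its normal form lies in I, I + (p) = I + (r) where r = 10v^3 + 3; decide whether this ideal is the whole ring.
Run Buchberger on G together with r (pairs among the g_i already reduce to 0 since G is a Gröbner basis):
g_1 = u - 12/35v^3 - 12/35v^2 + 9/35v - 4/7, LT = u.
g_2 = v^4 + 3/2v^3 - 2v^2 - 4/3v + 5/6, LT = v^4.
r = 10v^3 + 3, LT = v^3.

S(g_2,r): lcm = v^4. S = 3/2v^3 - 2v^2 - 49/30v + 5/6.
  reduce S modulo (g_1, g_2, r):
  remainder -2v^2 - 49/30v + 23/60 ≠ 0; add m_4 = -2v^2 - 49/30v + 23/60 to the basis.

S(g_2,m_4): lcm = v^4. S = 41/60v^3 - 217/120v^2 - 4/3v + 5/6.
  reduce S modulo (g_1, g_2, r, m_4):
  remainder 1033/7200v + 4057/14400 ≠ 0; add m_5 = 1033/7200v + 4057/14400 to the basis.

S(r,m_4): lcm = v^3. S = -49/60v^2 + 23/120v + 3/10.
  reduce S modulo (g_1, g_2, r, m_4, m_5):
  remainder -1912183/1239600 ≠ 0; add m_6 = -1912183/1239600 to the basis.

The other S-polynomials (S(g_1,g_2), S(g_1,r), S(g_1,m_4), S(g_1,m_5), S(g_2,m_5), S(r,m_5), S(m_4,m_5), S(g_1,m_6), S(g_2,m_6), S(r,m_6), S(m_4,m_6), S(m_5,m_6)) all reduce to 0 modulo the current basis, so we have a Gröbner basis.
Inter-reduce: drop elements whose leading term is divisible by another's, tail-reduce, and make monic.
Reduced Gröbner basis: {1}.
The reduced Gröbner basis of I + (p) is {1}: the ideal is the whole ring, so the enlarged system has no common solution — adjoining p is inconsistent.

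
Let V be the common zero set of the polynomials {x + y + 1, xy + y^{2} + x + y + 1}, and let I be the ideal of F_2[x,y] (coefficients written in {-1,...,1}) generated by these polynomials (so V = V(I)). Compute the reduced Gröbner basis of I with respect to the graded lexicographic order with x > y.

G = {x + 1, y}

f_1 = x + y + 1, LT = x.
f_2 = xy + y^{2} + x + y + 1, LT = xy.

S(f_1,f_2): lcm = xy. S = x + 1.
  leading term x: subtract (1)·f_1 from x + 1 → y
  leading term y: no divisor's leading term divides it; move y to the remainder.
  remainder y ≠ 0; add g_3 = y to the basis.

The other S-polynomials (S(f_1,g_3), S(f_2,g_3)) all reduce to 0 modulo the current basis, so we have a Gröbner basis.
Inter-reduce: drop elements whose leading term is divisible by another's, tail-reduce, and make monic.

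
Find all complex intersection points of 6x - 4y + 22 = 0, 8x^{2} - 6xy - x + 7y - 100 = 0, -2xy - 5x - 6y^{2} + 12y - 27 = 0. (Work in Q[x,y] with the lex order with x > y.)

{(-3, 1)}

Compute a lex Gröbner basis by Buchberger's algorithm.
f_1 = 6x - 4y + 22, LT = x.
f_2 = 8x^{2} - 6xy - x + 7y - 100, LT = x^{2}.
f_3 = -2xy - 5x - 6y^{2} + 12y - 27, LT = xy.

S(f_1,f_2): lcm = x^{2}. S = \tfrac{1}{12}xy + \tfrac{91}{24}x - \tfrac{7}{8}y + \tfrac{25}{2}.
  leading term xy: subtract (\tfrac{1}{72}y)·f_1 from \tfrac{1}{12}xy + \tfrac{91}{24}x - \tfrac{7}{8}y + \tfrac{25}{2} → \tfrac{91}{24}x + \tfrac{1}{18}y^{2} - \tfrac{85}{72}y + \tfrac{25}{2}
  leading term x: subtract (\tfrac{91}{144})·f_1 from \tfrac{91}{24}x + \tfrac{1}{18}y^{2} - \tfrac{85}{72}y + \tfrac{25}{2} → \tfrac{1}{18}y^{2} + \tfrac{97}{72}y - \tfrac{101}{72}
  leading term y^{2}: no divisor's leading term divides it; move \tfrac{1}{18}y^{2} to the remainder.
  leading term y: no divisor's leading term divides it; move \tfrac{97}{72}y to the remainder.
  leading term 1: no divisor's leading term divides it; move -\tfrac{101}{72} to the remainder.
  remainder \tfrac{1}{18}y^{2} + \tfrac{97}{72}y - \tfrac{101}{72} ≠ 0; add h_4 = \tfrac{1}{18}y^{2} + \tfrac{97}{72}y - \tfrac{101}{72} to the basis.

S(f_1,f_3): lcm = xy. S = -\tfrac{5}{2}x - \tfrac{11}{3}y^{2} + \tfrac{29}{3}y - \tfrac{27}{2}.
  leading term x: subtract (-\tfrac{5}{12})·f_1 from -\tfrac{5}{2}x - \tfrac{11}{3}y^{2} + \tfrac{29}{3}y - \tfrac{27}{2} → -\tfrac{11}{3}y^{2} + 8y - \tfrac{13}{3}
  leading term y^{2}: subtract (-66)·h_4 from -\tfrac{11}{3}y^{2} + 8y - \tfrac{13}{3} → \tfrac{1163}{12}y - \tfrac{1163}{12}
  leading term y: no divisor's leading term divides it; move \tfrac{1163}{12}y to the remainder.
  leading term 1: no divisor's leading term divides it; move -\tfrac{1163}{12} to the remainder.
  remainder \tfrac{1163}{12}y - \tfrac{1163}{12} ≠ 0; add h_5 = \tfrac{1163}{12}y - \tfrac{1163}{12} to the basis.

The other S-polynomials (S(f_2,f_3), S(f_1,h_4), S(f_2,h_4), S(f_3,h_4), S(f_1,h_5), S(f_2,h_5), S(f_3,h_5), S(h_4,h_5)) all reduce to 0 modulo the current basis, so we have a Gröbner basis.
Inter-reduce: drop elements whose leading term is divisible by another's, tail-reduce, and make monic.
Reduced Gröbner basis: {x + 3, y - 1}.

A lex Gröbner basis eliminates variables successively. Here y - 1 depends only on y, with roots {1}; lifting each root through the earlier basis elements recovers the full solutions.
  y = 1: the earlier basis element becomes x + 3 = 0, giving x = -3 — point (-3, 1).
Check: every point annihilates each of the original generators.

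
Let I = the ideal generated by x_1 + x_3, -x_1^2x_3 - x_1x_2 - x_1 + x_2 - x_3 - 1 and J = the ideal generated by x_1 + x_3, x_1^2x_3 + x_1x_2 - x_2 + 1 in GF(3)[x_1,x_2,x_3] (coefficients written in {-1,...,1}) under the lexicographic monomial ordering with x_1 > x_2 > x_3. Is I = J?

For a fixed monomial order, each ideal has a unique reduced Gröbner basis; comparing bases decides equality.
Buchberger on the first generating set:
f_1 = x_1 + x_3, LT = x_1.
f_2 = -x_1^2x_3 - x_1x_2 - x_1 + x_2 - x_3 - 1, LT = x_1^2x_3.

S(f_1,f_2): lcm = x_1^2x_3. S = -x_1x_2 + x_1x_3^2 - x_1 + x_2 - x_3 - 1.
  leading term x_1x_2: subtract (-x_2)·f_1 from -x_1x_2 + x_1x_3^2 - x_1 + x_2 - x_3 - 1 → x_1x_3^2 - x_1 + x_2x_3 + x_2 - x_3 - 1
  leading term x_1x_3^2: subtract (x_3^2)·f_1 from x_1x_3^2 - x_1 + x_2x_3 + x_2 - x_3 - 1 → -x_1 + x_2x_3 + x_2 - x_3^3 - x_3 - 1
  leading term x_1: subtract (-1)·f_1 from -x_1 + x_2x_3 + x_2 - x_3^3 - x_3 - 1 → x_2x_3 + x_2 - x_3^3 - 1
  leading term x_2x_3: no divisor's leading term divides it; move x_2x_3 to the remainder.
  leading term x_2: no divisor's leading term divides it; move x_2 to the remainder.
  leading term x_3^3: no divisor's leading term divides it; move -x_3^3 to the remainder.
  leading term 1: no divisor's leading term divides it; move -1 to the remainder.
  remainder x_2x_3 + x_2 - x_3^3 - 1 ≠ 0; add g_3 = x_2x_3 + x_2 - x_3^3 - 1 to the basis.

The other S-polynomials (S(f_1,g_3), S(f_2,g_3)) all reduce to 0 modulo the current basis, so we have a Gröbner basis.
Inter-reduce: drop elements whose leading term is divisible by another's, tail-reduce, and make monic.
Reduced Gröbner basis: {x_1 + x_3, x_2x_3 + x_2 - x_3^3 - 1}.

Buchberger on the second generating set:
h_1 = x_1 + x_3, LT = x_1.
h_2 = x_1^2x_3 + x_1x_2 - x_2 + 1, LT = x_1^2x_3.

S(h_1,h_2): lcm = x_1^2x_3. S = -x_1x_2 + x_1x_3^2 + x_2 - 1.
  leading term x_1x_2: subtract (-x_2)·h_1 from -x_1x_2 + x_1x_3^2 + x_2 - 1 → x_1x_3^2 + x_2x_3 + x_2 - 1
  leading term x_1x_3^2: subtract (x_3^2)·h_1 from x_1x_3^2 + x_2x_3 + x_2 - 1 → x_2x_3 + x_2 - x_3^3 - 1
  leading term x_2x_3: no divisor's leading term divides it; move x_2x_3 to the remainder.
  leading term x_2: no divisor's leading term divides it; move x_2 to the remainder.
  leading term x_3^3: no divisor's leading term divides it; move -x_3^3 to the remainder.
  leading term 1: no divisor's leading term divides it; move -1 to the remainder.
  remainder x_2x_3 + x_2 - x_3^3 - 1 ≠ 0; add k_3 = x_2x_3 + x_2 - x_3^3 - 1 to the basis.

The other S-polynomials (S(h_1,k_3), S(h_2,k_3)) all reduce to 0 modulo the current basis, so we have a Gröbner basis.
Inter-reduce: drop elements whose leading term is divisible by another's, tail-reduce, and make monic.
Reduced Gröbner basis: {x_1 + x_3, x_2x_3 + x_2 - x_3^3 - 1}.

Same reduced basis, so the two generating sets span the same ideal.

Yes, the ideals are equal.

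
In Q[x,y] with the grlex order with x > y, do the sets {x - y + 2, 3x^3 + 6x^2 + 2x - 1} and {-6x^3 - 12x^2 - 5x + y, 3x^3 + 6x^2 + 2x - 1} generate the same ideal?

For a fixed monomial order, each ideal has a unique reduced Gröbner basis; comparing bases decides equality.
Buchberger on the first generating set:
f_1 = x - y + 2, LT = x.
f_2 = 3x^3 + 6x^2 + 2x - 1, LT = x^3.

S(f_1,f_2): lcm = x^3. S = -x^2y - 2/3x + 1/3.
  leading term x^2y: subtract (-xy)·f_1 from -x^2y - 2/3x + 1/3 → -xy^2 + 2xy - 2/3x + 1/3
  leading term xy^2: subtract (-y^2)·f_1 from -xy^2 + 2xy - 2/3x + 1/3 → -y^3 + 2xy + 2y^2 - 2/3x + 1/3
  leading term y^3: no divisor's leading term divides it; move -y^3 to the remainder.
  leading term xy: subtract (2y)·f_1 from 2xy + 2y^2 - 2/3x + 1/3 → 4y^2 - 2/3x - 4y + 1/3
  leading term y^2: no divisor's leading term divides it; move 4y^2 to the remainder.
  leading term x: subtract (-2/3)·f_1 from -2/3x - 4y + 1/3 → -14/3y + 5/3
  leading term y: no divisor's leading term divides it; move -14/3y to the remainder.
  leading term 1: no divisor's leading term divides it; move 5/3 to the remainder.
  remainder -y^3 + 4y^2 - 14/3y + 5/3 ≠ 0; add g_3 = -y^3 + 4y^2 - 14/3y + 5/3 to the basis.

The other S-polynomials (S(f_1,g_3), S(f_2,g_3)) all reduce to 0 modulo the current basis, so we have a Gröbner basis.
Inter-reduce: drop elements whose leading term is divisible by another's, tail-reduce, and make monic.
Reduced Gröbner basis: {y^3 - 4y^2 + 14/3y - 5/3, x - y + 2}.

Buchberger on the second generating set:
h_1 = -6x^3 - 12x^2 - 5x + y, LT = x^3.
h_2 = 3x^3 + 6x^2 + 2x - 1, LT = x^3.

S(h_1,h_2): lcm = x^3. S = 1/6x - 1/6y + 1/3.
  leading term x: no divisor's leading term divides it; move 1/6x to the remainder.
  leading term y: no divisor's leading term divides it; move -1/6y to the remainder.
  leading term 1: no divisor's leading term divides it; move 1/3 to the remainder.
  remainder 1/6x - 1/6y + 1/3 ≠ 0; add k_3 = 1/6x - 1/6y + 1/3 to the basis.

S(h_1,k_3): lcm = x^3. S = x^2y + 5/6x - 1/6y.
  leading term x^2y: subtract (6xy)·k_3 from x^2y + 5/6x - 1/6y → xy^2 - 2xy + 5/6x - 1/6y
  leading term xy^2: subtract (6y^2)·k_3 from xy^2 - 2xy + 5/6x - 1/6y → y^3 - 2xy - 2y^2 + 5/6x - 1/6y
  leading term y^3: no divisor's leading term divides it; move y^3 to the remainder.
  leading term xy: subtract (-12y)·k_3 from -2xy - 2y^2 + 5/6x - 1/6y → -4y^2 + 5/6x + 23/6y
  leading term y^2: no divisor's leading term divides it; move -4y^2 to the remainder.
  leading term x: subtract (5)·k_3 from 5/6x + 23/6y → 14/3y - 5/3
  leading term y: no divisor's leading term divides it; move 14/3y to the remainder.
  leading term 1: no divisor's leading term divides it; move -5/3 to the remainder.
  remainder y^3 - 4y^2 + 14/3y - 5/3 ≠ 0; add k_4 = y^3 - 4y^2 + 14/3y - 5/3 to the basis.

The other S-polynomials (S(h_2,k_3), S(h_1,k_4), S(h_2,k_4), S(k_3,k_4)) all reduce to 0 modulo the current basis, so we have a Gröbner basis.
Inter-reduce: drop elements whose leading term is divisible by another's, tail-reduce, and make monic.
Reduced Gröbner basis: {y^3 - 4y^2 + 14/3y - 5/3, x - y + 2}.

The two bases agree; hence the ideals are identical.

Yes, the ideals are equal.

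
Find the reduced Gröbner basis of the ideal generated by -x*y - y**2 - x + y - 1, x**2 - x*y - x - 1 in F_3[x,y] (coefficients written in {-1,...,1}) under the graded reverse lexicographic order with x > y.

f_1 = -x*y - y**2 - x + y - 1, LT = x*y.
f_2 = x**2 - x*y - x - 1, LT = x**2.

S(f_1,f_2): lcm = x**2*y. S = -x*y**2 + x**2 + x + y.
  reduce S modulo (f_1, f_2):
  remainder y**3 + y - 1 ≠ 0; add g_3 = y**3 + y - 1 to the basis.

The other S-polynomials (S(f_1,g_3), S(f_2,g_3)) all reduce to 0 modulo the current basis, so we have a Gröbner basis.

G = {y**3 + y - 1, x**2 + y**2 - y, x*y + y**2 + x - y + 1}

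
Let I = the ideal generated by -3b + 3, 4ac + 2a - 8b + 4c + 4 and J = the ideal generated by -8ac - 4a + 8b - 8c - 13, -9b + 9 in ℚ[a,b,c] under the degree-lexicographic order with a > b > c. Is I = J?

Two ideals are equal iff their reduced Gröbner bases coincide (the reduced basis is unique for a fixed ordering).
Buchberger on the first generating set:
f_1 = -3b + 3, LT = b.
f_2 = 4ac + 2a - 8b + 4c + 4, LT = ac.

The S-polynomials (S(f_1,f_2)) all reduce to 0 modulo the current basis, so we have a Gröbner basis.
Inter-reduce: drop elements whose leading term is divisible by another's, tail-reduce, and make monic.
Reduced Gröbner basis: {ac + ½a + c - 1, b - 1}.

Buchberger on the second generating set:
h_1 = -8ac - 4a + 8b - 8c - 13, LT = ac.
h_2 = -9b + 9, LT = b.

The S-polynomials (S(h_1,h_2)) all reduce to 0 modulo the current basis, so we have a Gröbner basis.
Inter-reduce: drop elements whose leading term is divisible by another's, tail-reduce, and make monic.
Reduced Gröbner basis: {ac + ½a + c + ⅝, b - 1}.

The bases are distinct; the ideals are different.

No, the ideals differ.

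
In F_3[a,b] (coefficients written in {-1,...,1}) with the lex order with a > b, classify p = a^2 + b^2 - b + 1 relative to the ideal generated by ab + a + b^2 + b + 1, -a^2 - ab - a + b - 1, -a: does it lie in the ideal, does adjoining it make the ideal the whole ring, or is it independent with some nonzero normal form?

First compute the reduced Gröbner basis of I by Buchberger's algorithm.
f_1 = ab + a + b^2 + b + 1, LT = ab.
f_2 = -a^2 - ab - a + b - 1, LT = a^2.
f_3 = -a, LT = a.

S(f_1,f_2): lcm = a^2b. S = a^2 + a + b^2 - b.
  leading term a^2: subtract (-1)·f_2 from a^2 + a + b^2 - b → -ab + b^2 - 1
  leading term ab: subtract (-1)·f_1 from -ab + b^2 - 1 → a - b^2 + b
  leading term a: subtract (-1)·f_3 from a - b^2 + b → -b^2 + b
  leading term b^2: no divisor's leading term divides it; move -b^2 to the remainder.
  leading term b: no divisor's leading term divides it; move b to the remainder.
  remainder -b^2 + b ≠ 0; add h_4 = -b^2 + b to the basis.

S(f_1,f_3): lcm = ab. S = a + b^2 + b + 1.
  leading term a: subtract (-1)·f_3 from a + b^2 + b + 1 → b^2 + b + 1
  leading term b^2: subtract (-1)·h_4 from b^2 + b + 1 → -b + 1
  leading term b: no divisor's leading term divides it; move -b to the remainder.
  leading term 1: no divisor's leading term divides it; move 1 to the remainder.
  remainder -b + 1 ≠ 0; add h_5 = -b + 1 to the basis.

S(f_2,f_3): lcm = a^2. S = ab + a - b + 1.
  leading term ab: subtract (1)·f_1 from ab + a - b + 1 → -b^2 + b
  leading term b^2: subtract (1)·h_4 from -b^2 + b → 0
  remainder 0.

S(f_1,h_4): lcm = ab^2. S = -ab + b^3 + b^2 + b.
  leading term ab: subtract (-1)·f_1 from -ab + b^3 + b^2 + b → a + b^3 - b^2 - b + 1
  leading term a: subtract (-1)·f_3 from a + b^3 - b^2 - b + 1 → b^3 - b^2 - b + 1
  leading term b^3: subtract (-b)·h_4 from b^3 - b^2 - b + 1 → -b + 1
  leading term b: subtract (1)·h_5 from -b + 1 → 0
  remainder 0.

S(f_2,h_4): leading monomials are coprime, so the S-polynomial reduces to 0 (Buchberger's first criterion).
S(f_3,h_4): leading monomials are coprime, so the S-polynomial reduces to 0 (Buchberger's first criterion).
S(f_1,h_5): lcm = ab. S = -a + b^2 + b + 1.
  leading term a: subtract (1)·f_3 from -a + b^2 + b + 1 → b^2 + b + 1
  leading term b^2: subtract (-1)·h_4 from b^2 + b + 1 → -b + 1
  leading term b: subtract (1)·h_5 from -b + 1 → 0
  remainder 0.

S(f_2,h_5): leading monomials are coprime, so the S-polynomial reduces to 0 (Buchberger's first criterion).
S(f_3,h_5): leading monomials are coprime, so the S-polynomial reduces to 0 (Buchberger's first criterion).
S(h_4,h_5): lcm = b^2. S = 0.
  remainder 0.

Every S-polynomial of the final basis reduces to 0, so we have a Gröbner basis.
Inter-reduce: drop elements whose leading term is divisible by another's, tail-reduce, and make monic.
Reduced Gröbner basis: {a, b - 1}.
Label its elements g_1 = a, g_2 = b - 1.

Reduce p = a^2 + b^2 - b + 1 modulo G:
  leading term a^2: subtract (a)·g_1 from a^2 + b^2 - b + 1 → b^2 - b + 1
  leading term b^2: subtract (b)·g_2 from b^2 - b + 1 → 1
  leading term 1: no divisor's leading term divides it; move 1 to the remainder.
  normal form = 1.
The normal form is nonzero, so p ∉ I. Since p minus its normal form lies in I, I + (p) = I + (r) where r = 1; decide whether this ideal is the whole ring.
Here r = 1 is a nonzero constant, hence a unit: 1 ∈ I + (p), the Gröbner basis of I + (p) is {1}, and the enlarged system has no common solution — adjoining p is inconsistent.

Adjoining a^2 + b^2 - b + 1 makes the ideal the whole ring: the system is inconsistent.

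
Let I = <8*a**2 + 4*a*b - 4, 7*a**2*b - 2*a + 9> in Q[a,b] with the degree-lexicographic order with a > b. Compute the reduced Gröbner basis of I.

G = {a**2 - 9/7*a - 9/14*b - 5/14, a*b + 18/7*a + 9/7*b - 2/7, b**2 - 352/63*a - 127/63*b + 18/7}

f_1 = 8*a**2 + 4*a*b - 4, LT = a**2.
f_2 = 7*a**2*b - 2*a + 9, LT = a**2*b.

S(f_1,f_2): lcm = a**2*b. S = 1/2*a*b**2 + 2/7*a - 1/2*b - 9/7.
  leading term a*b**2: no divisor's leading term divides it; move 1/2*a*b**2 to the remainder.
  leading term a: no divisor's leading term divides it; move 2/7*a to the remainder.
  leading term b: no divisor's leading term divides it; move -1/2*b to the remainder.
  leading term 1: no divisor's leading term divides it; move -9/7 to the remainder.
  remainder 1/2*a*b**2 + 2/7*a - 1/2*b - 9/7 ≠ 0; add g_3 = 1/2*a*b**2 + 2/7*a - 1/2*b - 9/7 to the basis.

S(f_1,g_3): lcm = a**2*b**2. S = 1/2*a*b**3 - 4/7*a**2 + a*b - 1/2*b**2 + 18/7*a.
  leading term a*b**3: subtract (b)·g_3 from 1/2*a*b**3 - 4/7*a**2 + a*b - 1/2*b**2 + 18/7*a → -4/7*a**2 + 5/7*a*b + 18/7*a + 9/7*b
  leading term a**2: subtract (-1/14)·f_1 from -4/7*a**2 + 5/7*a*b + 18/7*a + 9/7*b → a*b + 18/7*a + 9/7*b - 2/7
  leading term a*b: no divisor's leading term divides it; move a*b to the remainder.
  leading term a: no divisor's leading term divides it; move 18/7*a to the remainder.
  leading term b: no divisor's leading term divides it; move 9/7*b to the remainder.
  leading term 1: no divisor's leading term divides it; move -2/7 to the remainder.
  remainder a*b + 18/7*a + 9/7*b - 2/7 ≠ 0; add g_4 = a*b + 18/7*a + 9/7*b - 2/7 to the basis.

S(f_2,g_3): lcm = a**2*b**2. S = -4/7*a**2 + 5/7*a*b + 18/7*a + 9/7*b.
  leading term a**2: subtract (-1/14)·f_1 from -4/7*a**2 + 5/7*a*b + 18/7*a + 9/7*b → a*b + 18/7*a + 9/7*b - 2/7
  leading term a*b: subtract (1)·g_4 from a*b + 18/7*a + 9/7*b - 2/7 → 0
  remainder 0.

S(f_1,g_4): lcm = a**2*b. S = 1/2*a*b**2 - 18/7*a**2 - 9/7*a*b + 2/7*a - 1/2*b.
  leading term a*b**2: subtract (1)·g_3 from 1/2*a*b**2 - 18/7*a**2 - 9/7*a*b + 2/7*a - 1/2*b → -18/7*a**2 - 9/7*a*b + 9/7
  leading term a**2: subtract (-9/28)·f_1 from -18/7*a**2 - 9/7*a*b + 9/7 → 0
  remainder 0.

S(f_2,g_4): lcm = a**2*b. S = -18/7*a**2 - 9/7*a*b + 9/7.
  leading term a**2: subtract (-9/28)·f_1 from -18/7*a**2 - 9/7*a*b + 9/7 → 0
  remainder 0.

S(g_3,g_4): lcm = a*b**2. S = -18/7*a*b - 9/7*b**2 + 4/7*a - 5/7*b - 18/7.
  leading term a*b: subtract (-18/7)·g_4 from -18/7*a*b - 9/7*b**2 + 4/7*a - 5/7*b - 18/7 → -9/7*b**2 + 352/49*a + 127/49*b - 162/49
  leading term b**2: no divisor's leading term divides it; move -9/7*b**2 to the remainder.
  leading term a: no divisor's leading term divides it; move 352/49*a to the remainder.
  leading term b: no divisor's leading term divides it; move 127/49*b to the remainder.
  leading term 1: no divisor's leading term divides it; move -162/49 to the remainder.
  remainder -9/7*b**2 + 352/49*a + 127/49*b - 162/49 ≠ 0; add g_5 = -9/7*b**2 + 352/49*a + 127/49*b - 162/49 to the basis.

S(f_1,g_5): leading monomials are coprime, so the S-polynomial reduces to 0 (Buchberger's first criterion).
S(f_2,g_5): lcm = a**2*b**2. S = 352/63*a**3 + 127/63*a**2*b - 18/7*a**2 - 2/7*a*b + 9/7*b.
  leading term a**3: subtract (44/63*a)·f_1 from 352/63*a**3 + 127/63*a**2*b - 18/7*a**2 - 2/7*a*b + 9/7*b → -7/9*a**2*b - 18/7*a**2 - 2/7*a*b + 176/63*a + 9/7*b
  leading term a**2*b: subtract (-7/72*b)·f_1 from -7/9*a**2*b - 18/7*a**2 - 2/7*a*b + 176/63*a + 9/7*b → 7/18*a*b**2 - 18/7*a**2 - 2/7*a*b + 176/63*a + 113/126*b
  leading term a*b**2: subtract (7/9)·g_3 from 7/18*a*b**2 - 18/7*a**2 - 2/7*a*b + 176/63*a + 113/126*b → -18/7*a**2 - 2/7*a*b + 18/7*a + 9/7*b + 1
  leading term a**2: subtract (-9/28)·f_1 from -18/7*a**2 - 2/7*a*b + 18/7*a + 9/7*b + 1 → a*b + 18/7*a + 9/7*b - 2/7
  leading term a*b: subtract (1)·g_4 from a*b + 18/7*a + 9/7*b - 2/7 → 0
  remainder 0.

S(g_3,g_5): lcm = a*b**2. S = 352/63*a**2 + 127/63*a*b - 2*a - b - 18/7.
  leading term a**2: subtract (44/63)·f_1 from 352/63*a**2 + 127/63*a*b - 2*a - b - 18/7 → -7/9*a*b - 2*a - b + 2/9
  leading term a*b: subtract (-7/9)·g_4 from -7/9*a*b - 2*a - b + 2/9 → 0
  remainder 0.

S(g_4,g_5): lcm = a*b**2. S = 352/63*a**2 + 289/63*a*b + 9/7*b**2 - 18/7*a - 2/7*b.
  leading term a**2: subtract (44/63)·f_1 from 352/63*a**2 + 289/63*a*b + 9/7*b**2 - 18/7*a - 2/7*b → 113/63*a*b + 9/7*b**2 - 18/7*a - 2/7*b + 176/63
  leading term a*b: subtract (113/63)·g_4 from 113/63*a*b + 9/7*b**2 - 18/7*a - 2/7*b + 176/63 → 9/7*b**2 - 352/49*a - 127/49*b + 162/49
  leading term b**2: subtract (-1)·g_5 from 9/7*b**2 - 352/49*a - 127/49*b + 162/49 → 0
  remainder 0.

Every S-polynomial of the final basis reduces to 0, so we have a Gröbner basis.
Inter-reduce: drop elements whose leading term is divisible by another's, tail-reduce, and make monic.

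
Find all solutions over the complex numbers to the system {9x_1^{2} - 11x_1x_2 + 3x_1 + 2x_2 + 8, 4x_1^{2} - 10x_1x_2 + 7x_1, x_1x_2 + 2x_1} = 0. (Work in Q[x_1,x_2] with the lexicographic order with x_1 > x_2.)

Compute a lex Gröbner basis by Buchberger's algorithm.
f_1 = 9x_1^{2} - 11x_1x_2 + 3x_1 + 2x_2 + 8, LT = x_1^{2}.
f_2 = 4x_1^{2} - 10x_1x_2 + 7x_1, LT = x_1^{2}.
f_3 = x_1x_2 + 2x_1, LT = x_1x_2.

S(f_1,f_2): lcm = x_1^{2}. S = \tfrac{23}{18}x_1x_2 - \tfrac{17}{12}x_1 + \tfrac{2}{9}x_2 + \tfrac{8}{9}.
  leading term x_1x_2: subtract (\tfrac{23}{18})·f_3 from \tfrac{23}{18}x_1x_2 - \tfrac{17}{12}x_1 + \tfrac{2}{9}x_2 + \tfrac{8}{9} → -\tfrac{143}{36}x_1 + \tfrac{2}{9}x_2 + \tfrac{8}{9}
  leading term x_1: no divisor's leading term divides it; move -\tfrac{143}{36}x_1 to the remainder.
  leading term x_2: no divisor's leading term divides it; move \tfrac{2}{9}x_2 to the remainder.
  leading term 1: no divisor's leading term divides it; move \tfrac{8}{9} to the remainder.
  remainder -\tfrac{143}{36}x_1 + \tfrac{2}{9}x_2 + \tfrac{8}{9} ≠ 0; add h_4 = -\tfrac{143}{36}x_1 + \tfrac{2}{9}x_2 + \tfrac{8}{9} to the basis.

S(f_1,f_3): lcm = x_1^{2}x_2. S = -2x_1^{2} - \tfrac{11}{9}x_1x_2^{2} + \tfrac{1}{3}x_1x_2 + \tfrac{2}{9}x_2^{2} + \tfrac{8}{9}x_2.
  leading term x_1^{2}: subtract (-\tfrac{2}{9})·f_1 from -2x_1^{2} - \tfrac{11}{9}x_1x_2^{2} + \tfrac{1}{3}x_1x_2 + \tfrac{2}{9}x_2^{2} + \tfrac{8}{9}x_2 → -\tfrac{11}{9}x_1x_2^{2} - \tfrac{19}{9}x_1x_2 + \tfrac{2}{3}x_1 + \tfrac{2}{9}x_2^{2} + \tfrac{4}{3}x_2 + \tfrac{16}{9}
  leading term x_1x_2^{2}: subtract (-\tfrac{11}{9}x_2)·f_3 from -\tfrac{11}{9}x_1x_2^{2} - \tfrac{19}{9}x_1x_2 + \tfrac{2}{3}x_1 + \tfrac{2}{9}x_2^{2} + \tfrac{4}{3}x_2 + \tfrac{16}{9} → \tfrac{1}{3}x_1x_2 + \tfrac{2}{3}x_1 + \tfrac{2}{9}x_2^{2} + \tfrac{4}{3}x_2 + \tfrac{16}{9}
  leading term x_1x_2: subtract (\tfrac{1}{3})·f_3 from \tfrac{1}{3}x_1x_2 + \tfrac{2}{3}x_1 + \tfrac{2}{9}x_2^{2} + \tfrac{4}{3}x_2 + \tfrac{16}{9} → \tfrac{2}{9}x_2^{2} + \tfrac{4}{3}x_2 + \tfrac{16}{9}
  leading term x_2^{2}: no divisor's leading term divides it; move \tfrac{2}{9}x_2^{2} to the remainder.
  leading term x_2: no divisor's leading term divides it; move \tfrac{4}{3}x_2 to the remainder.
  leading term 1: no divisor's leading term divides it; move \tfrac{16}{9} to the remainder.
  remainder \tfrac{2}{9}x_2^{2} + \tfrac{4}{3}x_2 + \tfrac{16}{9} ≠ 0; add h_5 = \tfrac{2}{9}x_2^{2} + \tfrac{4}{3}x_2 + \tfrac{16}{9} to the basis.

S(f_1,h_4): lcm = x_1^{2}. S = -\tfrac{1501}{1287}x_1x_2 + \tfrac{239}{429}x_1 + \tfrac{2}{9}x_2 + \tfrac{8}{9}.
  leading term x_1x_2: subtract (-\tfrac{1501}{1287})·f_3 from -\tfrac{1501}{1287}x_1x_2 + \tfrac{239}{429}x_1 + \tfrac{2}{9}x_2 + \tfrac{8}{9} → \tfrac{3719}{1287}x_1 + \tfrac{2}{9}x_2 + \tfrac{8}{9}
  leading term x_1: subtract (-\tfrac{14876}{20449})·h_4 from \tfrac{3719}{1287}x_1 + \tfrac{2}{9}x_2 + \tfrac{8}{9} → \tfrac{7850}{20449}x_2 + \tfrac{31400}{20449}
  leading term x_2: no divisor's leading term divides it; move \tfrac{7850}{20449}x_2 to the remainder.
  leading term 1: no divisor's leading term divides it; move \tfrac{31400}{20449} to the remainder.
  remainder \tfrac{7850}{20449}x_2 + \tfrac{31400}{20449} ≠ 0; add h_6 = \tfrac{7850}{20449}x_2 + \tfrac{31400}{20449} to the basis.

The other S-polynomials (S(f_2,f_3), S(f_2,h_4), S(f_3,h_4), S(f_1,h_5), S(f_2,h_5), S(f_3,h_5), S(h_4,h_5), S(f_1,h_6), S(f_2,h_6), S(f_3,h_6), S(h_4,h_6), S(h_5,h_6)) all reduce to 0 modulo the current basis, so we have a Gröbner basis.
Inter-reduce: drop elements whose leading term is divisible by another's, tail-reduce, and make monic.
Reduced Gröbner basis: {x_1, x_2 + 4}.

A lex Gröbner basis eliminates variables successively. Here x_2 + 4 depends only on x_2, with roots {-4}; lifting each root through the earlier basis elements recovers the full solutions.
  x_2 = -4: the earlier basis element becomes x_1 = 0, giving x_1 = 0 — point (0, -4).
Each listed point satisfies every original equation (direct substitution).

{(0, -4)}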